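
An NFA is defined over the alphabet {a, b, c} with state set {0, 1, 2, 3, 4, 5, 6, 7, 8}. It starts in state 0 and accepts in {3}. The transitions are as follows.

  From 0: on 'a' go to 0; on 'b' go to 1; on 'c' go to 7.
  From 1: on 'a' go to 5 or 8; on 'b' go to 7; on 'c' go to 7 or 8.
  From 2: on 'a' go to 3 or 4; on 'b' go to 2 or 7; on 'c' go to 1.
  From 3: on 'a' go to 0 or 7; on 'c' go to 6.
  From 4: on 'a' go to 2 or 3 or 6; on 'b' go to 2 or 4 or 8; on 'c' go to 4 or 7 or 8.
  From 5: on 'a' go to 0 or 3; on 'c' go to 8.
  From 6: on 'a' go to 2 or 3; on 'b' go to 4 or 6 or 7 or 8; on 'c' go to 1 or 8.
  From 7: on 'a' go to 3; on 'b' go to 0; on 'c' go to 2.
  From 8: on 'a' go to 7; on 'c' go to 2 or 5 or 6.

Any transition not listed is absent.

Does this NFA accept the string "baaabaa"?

Start in {0}.
Read 'b': {0} → {1}.
Read 'a': {1} → {5, 8}.
Read 'a': {5, 8} → {0, 3, 7}.
Read 'a': {0, 3, 7} → {0, 3, 7}.
Read 'b': {0, 3, 7} → {0, 1}.
Read 'a': {0, 1} → {0, 5, 8}.
Read 'a': {0, 5, 8} → {0, 3, 7}.
The final set {0, 3, 7} contains the accepting state 3.

Yes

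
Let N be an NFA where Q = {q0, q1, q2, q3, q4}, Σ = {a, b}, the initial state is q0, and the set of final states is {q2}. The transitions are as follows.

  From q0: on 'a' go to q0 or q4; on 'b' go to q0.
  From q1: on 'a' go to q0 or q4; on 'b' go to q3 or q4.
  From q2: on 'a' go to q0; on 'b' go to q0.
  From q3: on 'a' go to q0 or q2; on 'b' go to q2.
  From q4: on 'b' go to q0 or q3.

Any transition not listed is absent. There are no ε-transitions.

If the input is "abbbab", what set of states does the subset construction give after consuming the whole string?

Start in {q0}.
Read 'a': {q0} → {q0, q4}.
Read 'b': {q0, q4} → {q0, q3}.
Read 'b': {q0, q3} → {q0, q2}.
Read 'b': {q0, q2} → {q0}.
Read 'a': {q0} → {q0, q4}.
Read 'b': {q0, q4} → {q0, q3}.

{q0, q3}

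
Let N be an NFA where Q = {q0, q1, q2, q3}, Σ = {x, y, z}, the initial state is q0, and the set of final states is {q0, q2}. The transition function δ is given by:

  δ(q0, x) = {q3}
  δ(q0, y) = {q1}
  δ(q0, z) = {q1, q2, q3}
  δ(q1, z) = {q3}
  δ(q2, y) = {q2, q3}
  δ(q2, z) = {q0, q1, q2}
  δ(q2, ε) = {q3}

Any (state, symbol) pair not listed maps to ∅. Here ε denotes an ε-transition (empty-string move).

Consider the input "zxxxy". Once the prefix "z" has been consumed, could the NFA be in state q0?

Start in {q0}.
Read 'z': q0→{q1, q2, q3}; now {q1, q2, q3}.
State q0 is not in {q1, q2, q3}.

No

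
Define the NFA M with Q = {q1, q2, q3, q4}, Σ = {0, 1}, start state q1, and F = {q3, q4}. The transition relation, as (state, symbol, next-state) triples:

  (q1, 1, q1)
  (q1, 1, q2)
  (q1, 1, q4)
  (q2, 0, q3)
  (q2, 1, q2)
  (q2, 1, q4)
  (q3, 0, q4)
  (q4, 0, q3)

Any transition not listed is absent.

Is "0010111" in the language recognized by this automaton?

Start in {q1}.
Read '0': q1→∅; now ∅.
The set is empty and remains empty for the remaining 6 symbols.
The final set ∅ contains no accepting state.

No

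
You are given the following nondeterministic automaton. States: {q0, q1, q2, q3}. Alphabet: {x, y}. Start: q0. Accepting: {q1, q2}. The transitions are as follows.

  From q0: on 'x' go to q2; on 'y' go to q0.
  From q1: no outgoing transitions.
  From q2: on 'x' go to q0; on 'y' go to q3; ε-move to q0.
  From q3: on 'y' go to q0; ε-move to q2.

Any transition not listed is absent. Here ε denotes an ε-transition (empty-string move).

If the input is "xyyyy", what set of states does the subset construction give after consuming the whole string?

{q0, q2, q3}

Start in {q0}.
Read 'x': {q0} → {q0, q2}.
Read 'y': {q0, q2} → {q0, q2, q3}.
Read 'y': {q0, q2, q3} → {q0, q2, q3}.
Read 'y': {q0, q2, q3} → {q0, q2, q3}.
Read 'y': {q0, q2, q3} → {q0, q2, q3}.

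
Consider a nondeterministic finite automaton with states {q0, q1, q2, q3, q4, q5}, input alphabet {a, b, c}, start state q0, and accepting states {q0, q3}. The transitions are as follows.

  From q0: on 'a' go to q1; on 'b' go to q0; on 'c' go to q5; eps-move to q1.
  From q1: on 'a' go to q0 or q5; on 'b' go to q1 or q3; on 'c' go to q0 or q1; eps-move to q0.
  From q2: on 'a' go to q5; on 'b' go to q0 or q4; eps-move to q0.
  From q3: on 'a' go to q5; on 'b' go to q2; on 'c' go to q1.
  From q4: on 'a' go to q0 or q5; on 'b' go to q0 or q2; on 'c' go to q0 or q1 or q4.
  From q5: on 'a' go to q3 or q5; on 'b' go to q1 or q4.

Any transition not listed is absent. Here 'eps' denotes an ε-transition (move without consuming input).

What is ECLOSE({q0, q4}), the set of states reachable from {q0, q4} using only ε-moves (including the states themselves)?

{q0, q1, q4}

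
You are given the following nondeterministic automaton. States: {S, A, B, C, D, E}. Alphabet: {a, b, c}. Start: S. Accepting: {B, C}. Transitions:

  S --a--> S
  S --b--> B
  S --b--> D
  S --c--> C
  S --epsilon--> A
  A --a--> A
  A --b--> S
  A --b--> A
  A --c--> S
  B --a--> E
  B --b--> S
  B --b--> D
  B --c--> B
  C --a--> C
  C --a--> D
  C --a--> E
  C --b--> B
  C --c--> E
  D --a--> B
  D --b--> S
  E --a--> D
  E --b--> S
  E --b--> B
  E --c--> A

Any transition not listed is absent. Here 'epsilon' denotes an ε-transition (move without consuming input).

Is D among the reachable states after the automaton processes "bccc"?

No

Start: ε-closure({S}) = {S, A}.
Read 'b': S→{B, D}, A→{S, A}; now {S, A, B, D}.
Read 'c': S→{C}, A→{S}, B→{B}, D→∅; union {S, B, C}; ε-closure = {S, A, B, C}.
Read 'c': S→{C}, A→{S}, B→{B}, C→{E}; union {S, B, C, E}; ε-closure = {S, A, B, C, E}.
Read 'c': S→{C}, A→{S}, B→{B}, C→{E}, E→{A}; now {S, A, B, C, E}.
State D is not in {S, A, B, C, E}.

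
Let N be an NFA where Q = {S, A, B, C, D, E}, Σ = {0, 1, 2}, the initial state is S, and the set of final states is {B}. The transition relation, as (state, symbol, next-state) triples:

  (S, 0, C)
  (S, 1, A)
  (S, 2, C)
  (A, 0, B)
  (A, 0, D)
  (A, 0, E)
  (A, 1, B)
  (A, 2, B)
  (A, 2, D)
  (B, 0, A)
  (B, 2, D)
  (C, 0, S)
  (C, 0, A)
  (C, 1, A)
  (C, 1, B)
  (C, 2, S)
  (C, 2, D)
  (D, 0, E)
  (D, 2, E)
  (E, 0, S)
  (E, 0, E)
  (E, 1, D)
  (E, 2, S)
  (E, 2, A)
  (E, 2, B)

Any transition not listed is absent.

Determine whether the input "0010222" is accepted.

Yes

Start in {S}.
Read '0': S→{C}; now {C}.
Read '0': C→{S, A}; now {S, A}.
Read '1': S→{A}, A→{B}; now {A, B}.
Read '0': A→{B, D, E}, B→{A}; now {A, B, D, E}.
Read '2': A→{B, D}, B→{D}, D→{E}, E→{S, A, B}; now {S, A, B, D, E}.
Read '2': S→{C}, A→{B, D}, B→{D}, D→{E}, E→{S, A, B}; now {S, A, B, C, D, E}.
Read '2': S→{C}, A→{B, D}, B→{D}, C→{S, D}, D→{E}, E→{S, A, B}; now {S, A, B, C, D, E}.
The final set {S, A, B, C, D, E} contains the accepting state B.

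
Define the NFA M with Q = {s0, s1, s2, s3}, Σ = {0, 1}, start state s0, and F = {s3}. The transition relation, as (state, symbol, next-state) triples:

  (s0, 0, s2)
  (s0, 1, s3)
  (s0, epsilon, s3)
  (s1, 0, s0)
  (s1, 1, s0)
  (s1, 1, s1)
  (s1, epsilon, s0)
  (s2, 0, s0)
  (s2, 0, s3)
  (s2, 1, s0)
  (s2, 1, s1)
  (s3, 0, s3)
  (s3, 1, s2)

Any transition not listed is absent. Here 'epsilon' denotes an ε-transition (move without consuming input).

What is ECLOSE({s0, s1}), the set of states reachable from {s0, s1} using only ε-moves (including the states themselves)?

{s0, s1, s3}

Begin with {s0, s1}.
ε-move s0 → s3; add s3.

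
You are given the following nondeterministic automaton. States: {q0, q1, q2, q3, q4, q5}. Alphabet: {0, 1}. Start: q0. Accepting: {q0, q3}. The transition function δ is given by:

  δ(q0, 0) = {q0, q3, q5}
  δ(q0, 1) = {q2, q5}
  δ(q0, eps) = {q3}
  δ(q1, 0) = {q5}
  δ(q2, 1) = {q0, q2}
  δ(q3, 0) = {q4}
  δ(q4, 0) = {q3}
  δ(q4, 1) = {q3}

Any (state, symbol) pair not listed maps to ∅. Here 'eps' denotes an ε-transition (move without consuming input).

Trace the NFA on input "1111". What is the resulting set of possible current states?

Start: ε-closure({q0}) = {q0, q3}.
Read '1': q0→{q2, q5}, q3→∅; now {q2, q5}.
Read '1': q2→{q0, q2}, q5→∅; union {q0, q2}; ε-closure = {q0, q2, q3}.
Read '1': q0→{q2, q5}, q2→{q0, q2}, q3→∅; union {q0, q2, q5}; ε-closure = {q0, q2, q3, q5}.
Read '1': q0→{q2, q5}, q2→{q0, q2}, q3→∅, q5→∅; union {q0, q2, q5}; ε-closure = {q0, q2, q3, q5}.

{q0, q2, q3, q5}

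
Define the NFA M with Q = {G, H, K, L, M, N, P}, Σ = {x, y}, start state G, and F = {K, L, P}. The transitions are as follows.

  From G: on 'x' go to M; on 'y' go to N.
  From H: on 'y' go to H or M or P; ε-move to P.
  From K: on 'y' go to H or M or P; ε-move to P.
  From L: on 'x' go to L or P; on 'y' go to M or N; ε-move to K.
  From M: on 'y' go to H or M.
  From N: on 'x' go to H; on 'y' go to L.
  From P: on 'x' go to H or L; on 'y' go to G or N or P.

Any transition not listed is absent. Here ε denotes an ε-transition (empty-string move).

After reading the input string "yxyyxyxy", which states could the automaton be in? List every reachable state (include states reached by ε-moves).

Start in {G}.
Read 'y': {G} → {N}.
Read 'x': {N} → {H, P}.
Read 'y': {H, P} → {G, H, M, N, P}.
Read 'y': {G, H, M, N, P} → {G, H, K, L, M, N, P}.
Read 'x': {G, H, K, L, M, N, P} → {H, K, L, M, P}.
Read 'y': {H, K, L, M, P} → {G, H, M, N, P}.
Read 'x': {G, H, M, N, P} → {H, K, L, M, P}.
Read 'y': {H, K, L, M, P} → {G, H, M, N, P}.

{G, H, M, N, P}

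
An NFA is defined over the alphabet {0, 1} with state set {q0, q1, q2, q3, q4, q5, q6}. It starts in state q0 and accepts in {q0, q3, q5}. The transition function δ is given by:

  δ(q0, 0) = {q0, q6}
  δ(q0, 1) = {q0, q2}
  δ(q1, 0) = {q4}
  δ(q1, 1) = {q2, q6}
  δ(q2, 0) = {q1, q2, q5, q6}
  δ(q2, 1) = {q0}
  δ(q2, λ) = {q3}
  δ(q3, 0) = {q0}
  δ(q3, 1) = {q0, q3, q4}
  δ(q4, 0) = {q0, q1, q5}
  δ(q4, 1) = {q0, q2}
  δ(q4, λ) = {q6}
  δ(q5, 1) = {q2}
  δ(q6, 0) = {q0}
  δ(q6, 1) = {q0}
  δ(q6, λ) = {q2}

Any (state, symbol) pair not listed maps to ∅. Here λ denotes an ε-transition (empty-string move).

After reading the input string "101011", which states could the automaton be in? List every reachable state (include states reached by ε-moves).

{q0, q2, q3, q4, q6}

Start in {q0}.
Read '1': {q0} → {q0, q2, q3}.
Read '0': {q0, q2, q3} → {q0, q1, q2, q3, q5, q6}.
Read '1': {q0, q1, q2, q3, q5, q6} → {q0, q2, q3, q4, q6}.
Read '0': {q0, q2, q3, q4, q6} → {q0, q1, q2, q3, q5, q6}.
Read '1': {q0, q1, q2, q3, q5, q6} → {q0, q2, q3, q4, q6}.
Read '1': {q0, q2, q3, q4, q6} → {q0, q2, q3, q4, q6}.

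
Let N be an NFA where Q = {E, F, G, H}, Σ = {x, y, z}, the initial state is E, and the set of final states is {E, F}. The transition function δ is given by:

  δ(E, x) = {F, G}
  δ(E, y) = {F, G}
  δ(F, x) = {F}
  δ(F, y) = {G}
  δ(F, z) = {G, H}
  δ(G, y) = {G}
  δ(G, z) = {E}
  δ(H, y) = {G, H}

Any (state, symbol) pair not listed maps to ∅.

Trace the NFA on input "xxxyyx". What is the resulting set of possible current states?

Start in {E}.
Read 'x': {E} → {F, G}.
Read 'x': {F, G} → {F}.
Read 'x': {F} → {F}.
Read 'y': {F} → {G}.
Read 'y': {G} → {G}.
Read 'x': {G} → ∅.

∅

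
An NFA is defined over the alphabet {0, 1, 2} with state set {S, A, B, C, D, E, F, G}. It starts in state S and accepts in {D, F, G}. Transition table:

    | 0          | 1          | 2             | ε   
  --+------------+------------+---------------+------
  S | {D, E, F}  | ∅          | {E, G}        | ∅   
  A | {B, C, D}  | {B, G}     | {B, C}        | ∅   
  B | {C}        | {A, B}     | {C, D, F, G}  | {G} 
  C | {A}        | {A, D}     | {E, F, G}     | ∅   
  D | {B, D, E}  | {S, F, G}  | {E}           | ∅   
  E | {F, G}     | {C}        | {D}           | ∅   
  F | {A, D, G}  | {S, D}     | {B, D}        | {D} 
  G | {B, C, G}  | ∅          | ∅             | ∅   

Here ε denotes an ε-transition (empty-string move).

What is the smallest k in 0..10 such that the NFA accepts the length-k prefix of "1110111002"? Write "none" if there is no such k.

Start in {S}.
Read '1': {S} → ∅.
The set is empty and remains empty for the remaining 9 symbols.
No reachable set along the way intersects F.

none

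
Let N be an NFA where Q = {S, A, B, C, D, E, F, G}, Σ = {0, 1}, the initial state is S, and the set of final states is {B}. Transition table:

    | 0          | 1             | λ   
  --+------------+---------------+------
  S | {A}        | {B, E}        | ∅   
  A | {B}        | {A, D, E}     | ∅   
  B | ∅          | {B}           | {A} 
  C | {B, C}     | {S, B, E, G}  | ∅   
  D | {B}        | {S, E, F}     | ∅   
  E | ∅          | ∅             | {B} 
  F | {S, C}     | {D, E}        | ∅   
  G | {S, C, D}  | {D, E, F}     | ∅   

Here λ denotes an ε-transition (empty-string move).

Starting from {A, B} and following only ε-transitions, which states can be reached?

Begin with {A, B}.
No ε-moves leave this set, so the closure equals the set itself.

{A, B}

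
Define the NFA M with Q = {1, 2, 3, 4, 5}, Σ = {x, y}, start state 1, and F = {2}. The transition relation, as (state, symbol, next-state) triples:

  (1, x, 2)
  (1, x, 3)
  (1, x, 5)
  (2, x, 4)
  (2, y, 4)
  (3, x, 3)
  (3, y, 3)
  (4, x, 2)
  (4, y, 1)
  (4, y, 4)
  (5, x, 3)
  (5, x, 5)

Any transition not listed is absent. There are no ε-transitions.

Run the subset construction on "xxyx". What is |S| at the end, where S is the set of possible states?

3

Start in {1}.
Read 'x': 1→{2, 3, 5}; now {2, 3, 5}.
Read 'x': 2→{4}, 3→{3}, 5→{3, 5}; now {3, 4, 5}.
Read 'y': 3→{3}, 4→{1, 4}, 5→∅; now {1, 3, 4}.
Read 'x': 1→{2, 3, 5}, 3→{3}, 4→{2}; now {2, 3, 5}.
That set has 3 states.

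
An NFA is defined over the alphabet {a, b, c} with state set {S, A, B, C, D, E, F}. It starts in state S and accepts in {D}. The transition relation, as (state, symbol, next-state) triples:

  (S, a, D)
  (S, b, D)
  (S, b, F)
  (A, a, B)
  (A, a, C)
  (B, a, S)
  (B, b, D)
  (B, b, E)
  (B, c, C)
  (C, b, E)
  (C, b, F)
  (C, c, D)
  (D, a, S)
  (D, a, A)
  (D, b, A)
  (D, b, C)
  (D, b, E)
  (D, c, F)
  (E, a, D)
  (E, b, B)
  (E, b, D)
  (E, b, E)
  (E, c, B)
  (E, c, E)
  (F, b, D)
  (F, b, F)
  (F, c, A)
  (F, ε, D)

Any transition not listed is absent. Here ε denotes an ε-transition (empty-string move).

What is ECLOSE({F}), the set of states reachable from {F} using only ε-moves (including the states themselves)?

{D, F}

Begin with {F}.
ε-move F → D; add D.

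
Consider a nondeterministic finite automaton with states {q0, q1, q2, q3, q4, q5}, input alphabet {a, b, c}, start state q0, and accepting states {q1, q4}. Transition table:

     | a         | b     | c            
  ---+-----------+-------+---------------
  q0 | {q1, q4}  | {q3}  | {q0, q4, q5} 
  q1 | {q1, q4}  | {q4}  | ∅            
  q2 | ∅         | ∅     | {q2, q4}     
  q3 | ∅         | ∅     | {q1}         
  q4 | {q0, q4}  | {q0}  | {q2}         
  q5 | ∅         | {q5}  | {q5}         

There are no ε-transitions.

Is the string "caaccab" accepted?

Start in {q0}.
Read 'c': q0→{q0, q4, q5}; now {q0, q4, q5}.
Read 'a': q0→{q1, q4}, q4→{q0, q4}, q5→∅; now {q0, q1, q4}.
Read 'a': q0→{q1, q4}, q1→{q1, q4}, q4→{q0, q4}; now {q0, q1, q4}.
Read 'c': q0→{q0, q4, q5}, q1→∅, q4→{q2}; now {q0, q2, q4, q5}.
Read 'c': q0→{q0, q4, q5}, q2→{q2, q4}, q4→{q2}, q5→{q5}; now {q0, q2, q4, q5}.
Read 'a': q0→{q1, q4}, q2→∅, q4→{q0, q4}, q5→∅; now {q0, q1, q4}.
Read 'b': q0→{q3}, q1→{q4}, q4→{q0}; now {q0, q3, q4}.
The final set {q0, q3, q4} contains the accepting state q4.

Yes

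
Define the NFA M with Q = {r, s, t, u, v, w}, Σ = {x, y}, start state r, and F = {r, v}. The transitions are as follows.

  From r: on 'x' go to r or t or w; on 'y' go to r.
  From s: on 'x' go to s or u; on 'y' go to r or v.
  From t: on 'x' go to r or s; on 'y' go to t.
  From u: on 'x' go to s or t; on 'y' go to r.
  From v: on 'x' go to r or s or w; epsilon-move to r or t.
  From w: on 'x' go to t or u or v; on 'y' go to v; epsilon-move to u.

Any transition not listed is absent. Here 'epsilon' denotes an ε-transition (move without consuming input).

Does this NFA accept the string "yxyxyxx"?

Yes

Start in {r}.
Read 'y': r→{r}; now {r}.
Read 'x': r→{r, t, w}; union {r, t, w}; ε-closure = {r, t, u, w}.
Read 'y': r→{r}, t→{t}, u→{r}, w→{v}; now {r, t, v}.
Read 'x': r→{r, t, w}, t→{r, s}, v→{r, s, w}; union {r, s, t, w}; ε-closure = {r, s, t, u, w}.
Read 'y': r→{r}, s→{r, v}, t→{t}, u→{r}, w→{v}; now {r, t, v}.
Read 'x': r→{r, t, w}, t→{r, s}, v→{r, s, w}; union {r, s, t, w}; ε-closure = {r, s, t, u, w}.
Read 'x': r→{r, t, w}, s→{s, u}, t→{r, s}, u→{s, t}, w→{t, u, v}; now {r, s, t, u, v, w}.
The final set {r, s, t, u, v, w} contains the accepting states r, v.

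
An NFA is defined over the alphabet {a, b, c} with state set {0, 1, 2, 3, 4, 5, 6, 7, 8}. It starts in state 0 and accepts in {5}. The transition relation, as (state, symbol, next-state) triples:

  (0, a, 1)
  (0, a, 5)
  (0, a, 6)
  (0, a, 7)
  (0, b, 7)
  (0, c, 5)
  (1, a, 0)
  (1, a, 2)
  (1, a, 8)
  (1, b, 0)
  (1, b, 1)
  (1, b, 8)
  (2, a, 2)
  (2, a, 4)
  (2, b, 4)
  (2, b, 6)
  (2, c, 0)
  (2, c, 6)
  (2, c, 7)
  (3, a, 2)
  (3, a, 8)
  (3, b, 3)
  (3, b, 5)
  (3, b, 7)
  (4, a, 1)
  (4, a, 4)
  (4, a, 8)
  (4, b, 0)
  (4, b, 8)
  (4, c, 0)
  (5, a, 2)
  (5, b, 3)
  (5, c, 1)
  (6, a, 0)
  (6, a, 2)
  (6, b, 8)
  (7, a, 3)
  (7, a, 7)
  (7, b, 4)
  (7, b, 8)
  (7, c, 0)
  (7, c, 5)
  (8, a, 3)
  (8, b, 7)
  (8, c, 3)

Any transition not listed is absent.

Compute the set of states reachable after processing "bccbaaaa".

Start in {0}.
Read 'b': {0} → {7}.
Read 'c': {7} → {0, 5}.
Read 'c': {0, 5} → {1, 5}.
Read 'b': {1, 5} → {0, 1, 3, 8}.
Read 'a': {0, 1, 3, 8} → {0, 1, 2, 3, 5, 6, 7, 8}.
Read 'a': {0, 1, 2, 3, 5, 6, 7, 8} → {0, 1, 2, 3, 4, 5, 6, 7, 8}.
Read 'a': {0, 1, 2, 3, 4, 5, 6, 7, 8} → {0, 1, 2, 3, 4, 5, 6, 7, 8}.
Read 'a': {0, 1, 2, 3, 4, 5, 6, 7, 8} → {0, 1, 2, 3, 4, 5, 6, 7, 8}.

{0, 1, 2, 3, 4, 5, 6, 7, 8}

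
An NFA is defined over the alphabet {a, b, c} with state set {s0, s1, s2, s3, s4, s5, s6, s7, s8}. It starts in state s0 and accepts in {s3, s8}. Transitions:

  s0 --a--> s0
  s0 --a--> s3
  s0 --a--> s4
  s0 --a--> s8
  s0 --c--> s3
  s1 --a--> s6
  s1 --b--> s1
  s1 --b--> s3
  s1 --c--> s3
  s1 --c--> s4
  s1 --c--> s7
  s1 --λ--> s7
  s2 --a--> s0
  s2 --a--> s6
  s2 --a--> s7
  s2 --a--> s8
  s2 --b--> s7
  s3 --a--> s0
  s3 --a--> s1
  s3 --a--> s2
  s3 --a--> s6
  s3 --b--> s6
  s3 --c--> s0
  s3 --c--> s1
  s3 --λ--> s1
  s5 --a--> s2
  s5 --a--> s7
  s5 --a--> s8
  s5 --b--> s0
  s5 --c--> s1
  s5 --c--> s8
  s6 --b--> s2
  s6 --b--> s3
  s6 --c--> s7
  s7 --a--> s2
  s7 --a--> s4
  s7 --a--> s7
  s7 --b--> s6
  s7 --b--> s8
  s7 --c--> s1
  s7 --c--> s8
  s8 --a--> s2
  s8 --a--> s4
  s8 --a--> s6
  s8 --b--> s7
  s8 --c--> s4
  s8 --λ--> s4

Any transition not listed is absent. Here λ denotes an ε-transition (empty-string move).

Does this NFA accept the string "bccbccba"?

Start in {s0}.
Read 'b': s0→∅; now ∅.
The set is empty and remains empty for the remaining 7 symbols.
The final set ∅ contains no accepting state.

No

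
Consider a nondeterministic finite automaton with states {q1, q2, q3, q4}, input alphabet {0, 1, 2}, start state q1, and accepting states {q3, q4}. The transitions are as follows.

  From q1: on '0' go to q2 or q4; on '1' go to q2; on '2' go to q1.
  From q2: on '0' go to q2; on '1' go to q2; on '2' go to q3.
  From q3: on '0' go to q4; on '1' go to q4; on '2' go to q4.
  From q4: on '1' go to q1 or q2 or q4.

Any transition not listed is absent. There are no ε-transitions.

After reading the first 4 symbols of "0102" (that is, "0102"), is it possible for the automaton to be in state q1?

Start in {q1}.
Read '0': q1→{q2, q4}; now {q2, q4}.
Read '1': q2→{q2}, q4→{q1, q2, q4}; now {q1, q2, q4}.
Read '0': q1→{q2, q4}, q2→{q2}, q4→∅; now {q2, q4}.
Read '2': q2→{q3}, q4→∅; now {q3}.
State q1 is not in {q3}.

No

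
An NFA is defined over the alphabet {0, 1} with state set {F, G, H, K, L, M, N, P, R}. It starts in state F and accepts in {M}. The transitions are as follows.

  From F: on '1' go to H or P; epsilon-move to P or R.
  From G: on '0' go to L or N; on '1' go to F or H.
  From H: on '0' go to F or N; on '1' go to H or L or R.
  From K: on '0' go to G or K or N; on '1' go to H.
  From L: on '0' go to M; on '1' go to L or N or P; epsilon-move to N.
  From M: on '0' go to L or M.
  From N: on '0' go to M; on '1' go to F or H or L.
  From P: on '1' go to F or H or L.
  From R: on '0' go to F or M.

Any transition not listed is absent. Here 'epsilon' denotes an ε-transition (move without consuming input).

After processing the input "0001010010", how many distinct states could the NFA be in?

5

Start: ε-closure({F}) = {F, P, R}.
Read '0': F→∅, P→∅, R→{F, M}; union {F, M}; ε-closure = {F, M, P, R}.
Read '0': F→∅, M→{L, M}, P→∅, R→{F, M}; union {F, L, M}; ε-closure = {F, L, M, N, P, R}.
Read '0': F→∅, L→{M}, M→{L, M}, N→{M}, P→∅, R→{F, M}; union {F, L, M}; ε-closure = {F, L, M, N, P, R}.
Read '1': F→{H, P}, L→{L, N, P}, M→∅, N→{F, H, L}, P→{F, H, L}, R→∅; union {F, H, L, N, P}; ε-closure = {F, H, L, N, P, R}.
Read '0': F→∅, H→{F, N}, L→{M}, N→{M}, P→∅, R→{F, M}; union {F, M, N}; ε-closure = {F, M, N, P, R}.
Read '1': F→{H, P}, M→∅, N→{F, H, L}, P→{F, H, L}, R→∅; union {F, H, L, P}; ε-closure = {F, H, L, N, P, R}.
Read '0': F→∅, H→{F, N}, L→{M}, N→{M}, P→∅, R→{F, M}; union {F, M, N}; ε-closure = {F, M, N, P, R}.
Read '0': F→∅, M→{L, M}, N→{M}, P→∅, R→{F, M}; union {F, L, M}; ε-closure = {F, L, M, N, P, R}.
Read '1': F→{H, P}, L→{L, N, P}, M→∅, N→{F, H, L}, P→{F, H, L}, R→∅; union {F, H, L, N, P}; ε-closure = {F, H, L, N, P, R}.
Read '0': F→∅, H→{F, N}, L→{M}, N→{M}, P→∅, R→{F, M}; union {F, M, N}; ε-closure = {F, M, N, P, R}.
That set has 5 states.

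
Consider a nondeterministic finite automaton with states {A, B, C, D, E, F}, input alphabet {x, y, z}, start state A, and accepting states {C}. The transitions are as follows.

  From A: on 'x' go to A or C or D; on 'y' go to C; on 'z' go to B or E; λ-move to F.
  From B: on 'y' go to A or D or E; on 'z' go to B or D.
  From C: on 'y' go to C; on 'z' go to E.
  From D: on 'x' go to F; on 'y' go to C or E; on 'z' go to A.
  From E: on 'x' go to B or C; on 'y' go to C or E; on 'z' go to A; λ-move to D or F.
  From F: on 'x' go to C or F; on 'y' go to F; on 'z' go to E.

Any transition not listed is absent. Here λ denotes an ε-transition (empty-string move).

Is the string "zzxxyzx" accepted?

Yes

Start: ε-closure({A}) = {A, F}.
Read 'z': {A, F} → {B, D, E, F}.
Read 'z': {B, D, E, F} → {A, B, D, E, F}.
Read 'x': {A, B, D, E, F} → {A, B, C, D, F}.
Read 'x': {A, B, C, D, F} → {A, C, D, F}.
Read 'y': {A, C, D, F} → {C, D, E, F}.
Read 'z': {C, D, E, F} → {A, D, E, F}.
Read 'x': {A, D, E, F} → {A, B, C, D, F}.
The final set {A, B, C, D, F} contains the accepting state C.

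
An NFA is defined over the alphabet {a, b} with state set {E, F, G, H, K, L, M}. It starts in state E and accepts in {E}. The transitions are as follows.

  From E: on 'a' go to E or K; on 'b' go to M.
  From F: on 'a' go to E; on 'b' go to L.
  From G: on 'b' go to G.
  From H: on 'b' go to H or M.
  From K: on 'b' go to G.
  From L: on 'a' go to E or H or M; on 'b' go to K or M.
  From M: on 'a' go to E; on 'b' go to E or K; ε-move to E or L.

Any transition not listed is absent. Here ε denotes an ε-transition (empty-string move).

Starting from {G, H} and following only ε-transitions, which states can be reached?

{G, H}

Begin with {G, H}.
No ε-moves leave this set, so the closure equals the set itself.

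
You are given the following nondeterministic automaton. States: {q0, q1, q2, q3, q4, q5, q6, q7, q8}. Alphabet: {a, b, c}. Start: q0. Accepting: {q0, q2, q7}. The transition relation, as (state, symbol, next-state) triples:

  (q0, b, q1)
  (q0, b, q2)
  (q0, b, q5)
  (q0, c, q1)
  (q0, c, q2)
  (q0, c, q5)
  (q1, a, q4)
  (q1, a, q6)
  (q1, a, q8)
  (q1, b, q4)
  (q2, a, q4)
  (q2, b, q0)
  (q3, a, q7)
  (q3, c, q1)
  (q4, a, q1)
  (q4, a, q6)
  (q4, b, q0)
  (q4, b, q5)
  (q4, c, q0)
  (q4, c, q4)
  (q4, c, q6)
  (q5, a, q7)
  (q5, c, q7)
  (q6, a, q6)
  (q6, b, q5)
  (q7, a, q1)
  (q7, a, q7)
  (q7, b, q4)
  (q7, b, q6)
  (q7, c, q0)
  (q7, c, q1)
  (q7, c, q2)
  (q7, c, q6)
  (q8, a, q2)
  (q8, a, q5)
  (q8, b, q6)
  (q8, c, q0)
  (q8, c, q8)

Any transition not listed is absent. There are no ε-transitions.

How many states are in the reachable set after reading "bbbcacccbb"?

Start in {q0}.
Read 'b': {q0} → {q1, q2, q5}.
Read 'b': {q1, q2, q5} → {q0, q4}.
Read 'b': {q0, q4} → {q0, q1, q2, q5}.
Read 'c': {q0, q1, q2, q5} → {q1, q2, q5, q7}.
Read 'a': {q1, q2, q5, q7} → {q1, q4, q6, q7, q8}.
Read 'c': {q1, q4, q6, q7, q8} → {q0, q1, q2, q4, q6, q8}.
Read 'c': {q0, q1, q2, q4, q6, q8} → {q0, q1, q2, q4, q5, q6, q8}.
Read 'c': {q0, q1, q2, q4, q5, q6, q8} → {q0, q1, q2, q4, q5, q6, q7, q8}.
Read 'b': {q0, q1, q2, q4, q5, q6, q7, q8} → {q0, q1, q2, q4, q5, q6}.
Read 'b': {q0, q1, q2, q4, q5, q6} → {q0, q1, q2, q4, q5}.
That set has 5 states.

5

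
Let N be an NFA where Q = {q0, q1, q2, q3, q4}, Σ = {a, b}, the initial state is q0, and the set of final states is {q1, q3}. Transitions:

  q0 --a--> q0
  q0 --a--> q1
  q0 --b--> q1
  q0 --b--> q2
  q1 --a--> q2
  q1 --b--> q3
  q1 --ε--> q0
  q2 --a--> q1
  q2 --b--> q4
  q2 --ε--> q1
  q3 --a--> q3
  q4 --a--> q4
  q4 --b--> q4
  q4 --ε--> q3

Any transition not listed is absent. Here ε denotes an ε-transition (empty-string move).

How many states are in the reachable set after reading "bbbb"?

Start in {q0}.
Read 'b': q0→{q1, q2}; union {q1, q2}; ε-closure = {q0, q1, q2}.
Read 'b': q0→{q1, q2}, q1→{q3}, q2→{q4}; union {q1, q2, q3, q4}; ε-closure = {q0, q1, q2, q3, q4}.
Read 'b': q0→{q1, q2}, q1→{q3}, q2→{q4}, q3→∅, q4→{q4}; union {q1, q2, q3, q4}; ε-closure = {q0, q1, q2, q3, q4}.
Read 'b': q0→{q1, q2}, q1→{q3}, q2→{q4}, q3→∅, q4→{q4}; union {q1, q2, q3, q4}; ε-closure = {q0, q1, q2, q3, q4}.
That set has 5 states.

5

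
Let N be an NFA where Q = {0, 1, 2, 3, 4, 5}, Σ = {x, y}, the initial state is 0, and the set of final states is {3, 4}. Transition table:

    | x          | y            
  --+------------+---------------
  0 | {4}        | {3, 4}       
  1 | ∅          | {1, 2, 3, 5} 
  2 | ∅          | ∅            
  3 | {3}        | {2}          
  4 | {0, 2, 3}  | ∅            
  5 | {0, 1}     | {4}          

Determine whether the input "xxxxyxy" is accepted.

Yes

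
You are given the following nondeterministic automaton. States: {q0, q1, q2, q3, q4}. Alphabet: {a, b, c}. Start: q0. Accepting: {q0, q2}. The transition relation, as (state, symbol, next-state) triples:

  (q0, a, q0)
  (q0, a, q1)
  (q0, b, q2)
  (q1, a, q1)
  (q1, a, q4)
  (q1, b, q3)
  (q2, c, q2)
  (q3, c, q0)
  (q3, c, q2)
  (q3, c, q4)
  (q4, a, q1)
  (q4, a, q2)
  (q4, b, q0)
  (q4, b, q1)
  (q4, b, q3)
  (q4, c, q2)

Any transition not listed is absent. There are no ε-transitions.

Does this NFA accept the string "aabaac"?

Yes

Start in {q0}.
Read 'a': {q0} → {q0, q1}.
Read 'a': {q0, q1} → {q0, q1, q4}.
Read 'b': {q0, q1, q4} → {q0, q1, q2, q3}.
Read 'a': {q0, q1, q2, q3} → {q0, q1, q4}.
Read 'a': {q0, q1, q4} → {q0, q1, q2, q4}.
Read 'c': {q0, q1, q2, q4} → {q2}.
The final set {q2} contains the accepting state q2.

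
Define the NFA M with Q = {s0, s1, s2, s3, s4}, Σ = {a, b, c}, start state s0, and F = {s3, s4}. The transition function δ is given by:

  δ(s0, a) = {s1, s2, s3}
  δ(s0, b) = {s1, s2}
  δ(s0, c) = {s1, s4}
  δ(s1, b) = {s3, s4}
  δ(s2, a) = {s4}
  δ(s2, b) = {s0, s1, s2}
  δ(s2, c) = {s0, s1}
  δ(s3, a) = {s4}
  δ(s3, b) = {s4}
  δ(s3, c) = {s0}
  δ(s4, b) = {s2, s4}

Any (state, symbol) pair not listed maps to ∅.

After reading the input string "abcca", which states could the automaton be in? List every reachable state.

Start in {s0}.
Read 'a': s0→{s1, s2, s3}; now {s1, s2, s3}.
Read 'b': s1→{s3, s4}, s2→{s0, s1, s2}, s3→{s4}; now {s0, s1, s2, s3, s4}.
Read 'c': s0→{s1, s4}, s1→∅, s2→{s0, s1}, s3→{s0}, s4→∅; now {s0, s1, s4}.
Read 'c': s0→{s1, s4}, s1→∅, s4→∅; now {s1, s4}.
Read 'a': s1→∅, s4→∅; now ∅.

∅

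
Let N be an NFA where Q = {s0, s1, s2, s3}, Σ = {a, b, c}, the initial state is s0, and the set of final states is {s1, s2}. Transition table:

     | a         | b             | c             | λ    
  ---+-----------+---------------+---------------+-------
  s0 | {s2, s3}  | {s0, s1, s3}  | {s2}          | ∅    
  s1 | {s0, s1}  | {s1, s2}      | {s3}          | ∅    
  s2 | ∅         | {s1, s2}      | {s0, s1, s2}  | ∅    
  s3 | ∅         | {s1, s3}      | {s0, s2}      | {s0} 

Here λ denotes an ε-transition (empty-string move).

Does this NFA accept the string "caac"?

Start in {s0}.
Read 'c': s0→{s2}; now {s2}.
Read 'a': s2→∅; now ∅.
The set is empty and remains empty for the remaining 2 symbols.
The final set ∅ contains no accepting state.

No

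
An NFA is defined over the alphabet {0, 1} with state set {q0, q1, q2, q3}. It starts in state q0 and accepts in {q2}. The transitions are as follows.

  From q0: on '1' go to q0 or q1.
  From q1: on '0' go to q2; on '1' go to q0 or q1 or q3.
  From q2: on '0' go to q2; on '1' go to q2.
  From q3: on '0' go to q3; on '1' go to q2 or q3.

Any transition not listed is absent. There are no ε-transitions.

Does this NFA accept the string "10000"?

Start in {q0}.
Read '1': q0→{q0, q1}; now {q0, q1}.
Read '0': q0→∅, q1→{q2}; now {q2}.
Read '0': q2→{q2}; now {q2}.
Read '0': q2→{q2}; now {q2}.
Read '0': q2→{q2}; now {q2}.
The final set {q2} contains the accepting state q2.

Yes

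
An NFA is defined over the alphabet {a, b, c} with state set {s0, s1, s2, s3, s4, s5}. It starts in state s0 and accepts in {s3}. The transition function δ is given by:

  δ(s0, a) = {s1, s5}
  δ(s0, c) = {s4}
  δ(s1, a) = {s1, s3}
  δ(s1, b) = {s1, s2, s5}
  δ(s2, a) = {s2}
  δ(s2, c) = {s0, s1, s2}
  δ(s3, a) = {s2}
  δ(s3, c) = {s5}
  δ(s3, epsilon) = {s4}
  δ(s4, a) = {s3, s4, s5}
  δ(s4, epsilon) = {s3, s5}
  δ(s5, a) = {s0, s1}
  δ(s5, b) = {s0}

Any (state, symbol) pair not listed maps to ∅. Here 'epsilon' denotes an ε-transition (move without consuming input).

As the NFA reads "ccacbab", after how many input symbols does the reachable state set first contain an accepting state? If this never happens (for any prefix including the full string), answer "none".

Start in {s0}.
Read 'c': s0→{s4}; union {s4}; ε-closure = {s3, s4, s5}.
None of the earlier sets intersect F, but {s3, s4, s5} does.

1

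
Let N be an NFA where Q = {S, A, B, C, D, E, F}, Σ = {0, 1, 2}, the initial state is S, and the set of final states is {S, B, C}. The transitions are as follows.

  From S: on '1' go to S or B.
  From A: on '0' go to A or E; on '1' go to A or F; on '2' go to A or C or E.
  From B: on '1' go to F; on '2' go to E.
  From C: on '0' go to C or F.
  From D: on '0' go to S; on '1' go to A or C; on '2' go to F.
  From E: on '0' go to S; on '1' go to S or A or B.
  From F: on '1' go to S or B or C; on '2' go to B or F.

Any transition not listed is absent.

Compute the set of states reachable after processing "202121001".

∅

Start in {S}.
Read '2': S→∅; now ∅.
The set is empty and remains empty for the remaining 8 symbols.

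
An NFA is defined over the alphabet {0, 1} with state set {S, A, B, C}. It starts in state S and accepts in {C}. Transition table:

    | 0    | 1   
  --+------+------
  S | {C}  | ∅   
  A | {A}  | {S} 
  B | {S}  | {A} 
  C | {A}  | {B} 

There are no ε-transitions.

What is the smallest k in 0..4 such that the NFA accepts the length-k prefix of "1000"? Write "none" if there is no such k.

none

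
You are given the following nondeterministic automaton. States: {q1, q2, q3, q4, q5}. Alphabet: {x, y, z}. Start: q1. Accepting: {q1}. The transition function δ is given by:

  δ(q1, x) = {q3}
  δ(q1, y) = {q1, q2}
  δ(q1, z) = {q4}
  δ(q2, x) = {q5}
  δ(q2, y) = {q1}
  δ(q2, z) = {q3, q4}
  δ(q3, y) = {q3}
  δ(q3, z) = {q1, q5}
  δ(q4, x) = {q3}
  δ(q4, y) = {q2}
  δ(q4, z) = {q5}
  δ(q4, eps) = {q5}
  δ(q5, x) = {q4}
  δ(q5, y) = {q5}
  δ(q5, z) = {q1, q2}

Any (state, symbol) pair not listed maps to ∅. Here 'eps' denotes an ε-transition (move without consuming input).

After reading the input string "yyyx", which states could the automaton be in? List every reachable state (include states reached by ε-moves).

Start in {q1}.
Read 'y': {q1} → {q1, q2}.
Read 'y': {q1, q2} → {q1, q2}.
Read 'y': {q1, q2} → {q1, q2}.
Read 'x': {q1, q2} → {q3, q5}.

{q3, q5}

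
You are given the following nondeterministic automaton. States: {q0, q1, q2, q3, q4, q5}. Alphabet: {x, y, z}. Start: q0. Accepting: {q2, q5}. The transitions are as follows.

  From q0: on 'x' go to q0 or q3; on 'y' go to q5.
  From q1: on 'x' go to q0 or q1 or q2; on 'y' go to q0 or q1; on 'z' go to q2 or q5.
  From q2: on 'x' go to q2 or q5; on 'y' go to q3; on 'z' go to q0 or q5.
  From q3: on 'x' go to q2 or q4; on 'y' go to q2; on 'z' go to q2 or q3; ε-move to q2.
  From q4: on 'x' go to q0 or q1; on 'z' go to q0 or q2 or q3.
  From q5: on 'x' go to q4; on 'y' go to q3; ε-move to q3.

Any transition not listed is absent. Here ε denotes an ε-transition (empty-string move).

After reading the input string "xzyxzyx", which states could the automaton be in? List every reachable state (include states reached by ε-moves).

Start in {q0}.
Read 'x': {q0} → {q0, q2, q3}.
Read 'z': {q0, q2, q3} → {q0, q2, q3, q5}.
Read 'y': {q0, q2, q3, q5} → {q2, q3, q5}.
Read 'x': {q2, q3, q5} → {q2, q3, q4, q5}.
Read 'z': {q2, q3, q4, q5} → {q0, q2, q3, q5}.
Read 'y': {q0, q2, q3, q5} → {q2, q3, q5}.
Read 'x': {q2, q3, q5} → {q2, q3, q4, q5}.

{q2, q3, q4, q5}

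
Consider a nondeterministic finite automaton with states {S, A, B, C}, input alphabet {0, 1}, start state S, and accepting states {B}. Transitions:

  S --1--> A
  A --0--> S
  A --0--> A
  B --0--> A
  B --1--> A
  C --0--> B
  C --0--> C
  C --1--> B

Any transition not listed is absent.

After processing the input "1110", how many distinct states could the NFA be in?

0

Start in {S}.
Read '1': S→{A}; now {A}.
Read '1': A→∅; now ∅.
The set is empty and remains empty for the remaining 2 symbols.
That set has 0 states.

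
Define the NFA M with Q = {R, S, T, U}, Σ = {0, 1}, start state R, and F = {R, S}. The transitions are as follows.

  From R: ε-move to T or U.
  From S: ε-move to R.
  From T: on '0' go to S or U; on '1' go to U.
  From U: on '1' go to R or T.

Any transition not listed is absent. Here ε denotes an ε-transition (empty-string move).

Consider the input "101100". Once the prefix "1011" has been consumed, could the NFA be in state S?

Start: ε-closure({R}) = {R, T, U}.
Read '1': {R, T, U} → {R, T, U}.
Read '0': {R, T, U} → {R, S, T, U}.
Read '1': {R, S, T, U} → {R, T, U}.
Read '1': {R, T, U} → {R, T, U}.
State S is not in {R, T, U}.

No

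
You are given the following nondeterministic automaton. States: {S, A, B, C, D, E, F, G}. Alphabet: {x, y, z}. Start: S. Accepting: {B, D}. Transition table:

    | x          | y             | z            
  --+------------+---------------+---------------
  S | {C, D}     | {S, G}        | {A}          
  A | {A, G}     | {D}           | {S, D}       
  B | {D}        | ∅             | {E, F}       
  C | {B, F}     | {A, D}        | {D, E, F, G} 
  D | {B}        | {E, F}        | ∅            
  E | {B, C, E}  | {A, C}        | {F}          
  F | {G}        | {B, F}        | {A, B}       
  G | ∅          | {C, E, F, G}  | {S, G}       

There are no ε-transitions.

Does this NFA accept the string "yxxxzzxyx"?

Start in {S}.
Read 'y': {S} → {S, G}.
Read 'x': {S, G} → {C, D}.
Read 'x': {C, D} → {B, F}.
Read 'x': {B, F} → {D, G}.
Read 'z': {D, G} → {S, G}.
Read 'z': {S, G} → {S, A, G}.
Read 'x': {S, A, G} → {A, C, D, G}.
Read 'y': {A, C, D, G} → {A, C, D, E, F, G}.
Read 'x': {A, C, D, E, F, G} → {A, B, C, E, F, G}.
The final set {A, B, C, E, F, G} contains the accepting state B.

Yes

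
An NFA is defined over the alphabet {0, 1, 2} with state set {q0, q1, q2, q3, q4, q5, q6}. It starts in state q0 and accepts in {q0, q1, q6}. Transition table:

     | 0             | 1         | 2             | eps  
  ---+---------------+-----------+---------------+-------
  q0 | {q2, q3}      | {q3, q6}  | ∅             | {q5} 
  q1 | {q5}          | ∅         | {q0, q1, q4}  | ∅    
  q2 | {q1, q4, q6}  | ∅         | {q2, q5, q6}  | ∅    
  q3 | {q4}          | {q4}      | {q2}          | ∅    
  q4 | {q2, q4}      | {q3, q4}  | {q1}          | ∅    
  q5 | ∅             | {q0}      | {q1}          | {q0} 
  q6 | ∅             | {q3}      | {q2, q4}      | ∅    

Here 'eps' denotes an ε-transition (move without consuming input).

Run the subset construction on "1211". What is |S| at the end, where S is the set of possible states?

Start: ε-closure({q0}) = {q0, q5}.
Read '1': q0→{q3, q6}, q5→{q0}; union {q0, q3, q6}; ε-closure = {q0, q3, q5, q6}.
Read '2': q0→∅, q3→{q2}, q5→{q1}, q6→{q2, q4}; now {q1, q2, q4}.
Read '1': q1→∅, q2→∅, q4→{q3, q4}; now {q3, q4}.
Read '1': q3→{q4}, q4→{q3, q4}; now {q3, q4}.
That set has 2 states.

2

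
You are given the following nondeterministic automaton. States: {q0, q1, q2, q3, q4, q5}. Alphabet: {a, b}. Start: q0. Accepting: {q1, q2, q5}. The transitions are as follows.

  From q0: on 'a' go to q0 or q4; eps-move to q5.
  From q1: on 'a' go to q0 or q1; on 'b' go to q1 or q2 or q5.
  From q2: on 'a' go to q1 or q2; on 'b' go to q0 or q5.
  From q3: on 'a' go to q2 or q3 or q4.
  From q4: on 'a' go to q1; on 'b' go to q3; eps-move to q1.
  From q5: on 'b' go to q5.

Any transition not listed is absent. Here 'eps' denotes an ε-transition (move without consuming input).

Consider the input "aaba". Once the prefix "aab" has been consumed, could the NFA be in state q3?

Yes

Start: ε-closure({q0}) = {q0, q5}.
Read 'a': {q0, q5} → {q0, q1, q4, q5}.
Read 'a': {q0, q1, q4, q5} → {q0, q1, q4, q5}.
Read 'b': {q0, q1, q4, q5} → {q1, q2, q3, q5}.
State q3 is in {q1, q2, q3, q5}.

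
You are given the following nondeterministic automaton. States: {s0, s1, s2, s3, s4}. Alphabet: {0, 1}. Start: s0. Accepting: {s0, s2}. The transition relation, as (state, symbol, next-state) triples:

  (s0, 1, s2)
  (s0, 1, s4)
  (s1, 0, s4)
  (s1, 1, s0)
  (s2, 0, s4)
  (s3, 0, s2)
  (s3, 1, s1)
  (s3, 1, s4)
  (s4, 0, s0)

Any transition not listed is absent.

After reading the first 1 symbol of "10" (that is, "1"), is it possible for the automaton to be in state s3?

Start in {s0}.
Read '1': {s0} → {s2, s4}.
State s3 is not in {s2, s4}.

No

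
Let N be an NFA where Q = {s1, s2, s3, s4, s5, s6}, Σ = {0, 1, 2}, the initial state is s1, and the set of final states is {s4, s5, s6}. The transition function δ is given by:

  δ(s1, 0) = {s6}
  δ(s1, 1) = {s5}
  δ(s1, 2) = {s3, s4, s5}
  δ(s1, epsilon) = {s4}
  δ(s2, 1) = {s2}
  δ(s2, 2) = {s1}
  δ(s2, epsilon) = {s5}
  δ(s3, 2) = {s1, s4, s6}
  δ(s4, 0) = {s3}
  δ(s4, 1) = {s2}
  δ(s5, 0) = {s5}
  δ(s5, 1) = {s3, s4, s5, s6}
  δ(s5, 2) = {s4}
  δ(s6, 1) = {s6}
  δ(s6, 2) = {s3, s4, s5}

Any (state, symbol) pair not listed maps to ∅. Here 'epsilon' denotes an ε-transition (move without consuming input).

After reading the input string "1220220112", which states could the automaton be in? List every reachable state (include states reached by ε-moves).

{s1, s3, s4, s5, s6}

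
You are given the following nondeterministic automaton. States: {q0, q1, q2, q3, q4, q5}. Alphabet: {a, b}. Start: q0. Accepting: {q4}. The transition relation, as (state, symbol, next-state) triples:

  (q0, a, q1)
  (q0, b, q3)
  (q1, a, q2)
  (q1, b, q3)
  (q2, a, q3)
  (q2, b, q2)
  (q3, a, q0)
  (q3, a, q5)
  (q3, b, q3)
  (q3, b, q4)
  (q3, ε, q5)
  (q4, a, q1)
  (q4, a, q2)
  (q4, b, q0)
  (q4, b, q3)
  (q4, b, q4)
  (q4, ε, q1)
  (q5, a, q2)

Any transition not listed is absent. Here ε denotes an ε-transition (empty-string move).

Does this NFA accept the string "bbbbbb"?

Yes

Start in {q0}.
Read 'b': q0→{q3}; union {q3}; ε-closure = {q3, q5}.
Read 'b': q3→{q3, q4}, q5→∅; union {q3, q4}; ε-closure = {q1, q3, q4, q5}.
Read 'b': q1→{q3}, q3→{q3, q4}, q4→{q0, q3, q4}, q5→∅; union {q0, q3, q4}; ε-closure = {q0, q1, q3, q4, q5}.
Read 'b': q0→{q3}, q1→{q3}, q3→{q3, q4}, q4→{q0, q3, q4}, q5→∅; union {q0, q3, q4}; ε-closure = {q0, q1, q3, q4, q5}.
Read 'b': q0→{q3}, q1→{q3}, q3→{q3, q4}, q4→{q0, q3, q4}, q5→∅; union {q0, q3, q4}; ε-closure = {q0, q1, q3, q4, q5}.
Read 'b': q0→{q3}, q1→{q3}, q3→{q3, q4}, q4→{q0, q3, q4}, q5→∅; union {q0, q3, q4}; ε-closure = {q0, q1, q3, q4, q5}.
The final set {q0, q1, q3, q4, q5} contains the accepting state q4.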